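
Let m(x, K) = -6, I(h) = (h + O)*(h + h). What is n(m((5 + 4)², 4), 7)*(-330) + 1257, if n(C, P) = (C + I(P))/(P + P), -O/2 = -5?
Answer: -29481/7 ≈ -4211.6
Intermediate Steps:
O = 10 (O = -2*(-5) = 10)
I(h) = 2*h*(10 + h) (I(h) = (h + 10)*(h + h) = (10 + h)*(2*h) = 2*h*(10 + h))
n(C, P) = (C + 2*P*(10 + P))/(2*P) (n(C, P) = (C + 2*P*(10 + P))/(P + P) = (C + 2*P*(10 + P))/((2*P)) = (C + 2*P*(10 + P))*(1/(2*P)) = (C + 2*P*(10 + P))/(2*P))
n(m((5 + 4)², 4), 7)*(-330) + 1257 = (10 + 7 + (½)*(-6)/7)*(-330) + 1257 = (10 + 7 + (½)*(-6)*(⅐))*(-330) + 1257 = (10 + 7 - 3/7)*(-330) + 1257 = (116/7)*(-330) + 1257 = -38280/7 + 1257 = -29481/7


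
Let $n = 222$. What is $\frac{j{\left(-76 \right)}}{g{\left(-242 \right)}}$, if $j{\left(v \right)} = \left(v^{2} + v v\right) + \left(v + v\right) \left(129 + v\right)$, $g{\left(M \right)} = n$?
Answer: $\frac{1748}{111} \approx 15.748$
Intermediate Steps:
$g{\left(M \right)} = 222$
$j{\left(v \right)} = 2 v^{2} + 2 v \left(129 + v\right)$ ($j{\left(v \right)} = \left(v^{2} + v^{2}\right) + 2 v \left(129 + v\right) = 2 v^{2} + 2 v \left(129 + v\right)$)
$\frac{j{\left(-76 \right)}}{g{\left(-242 \right)}} = \frac{2 \left(-76\right) \left(129 + 2 \left(-76\right)\right)}{222} = 2 \left(-76\right) \left(129 - 152\right) \frac{1}{222} = 2 \left(-76\right) \left(-23\right) \frac{1}{222} = 3496 \cdot \frac{1}{222} = \frac{1748}{111}$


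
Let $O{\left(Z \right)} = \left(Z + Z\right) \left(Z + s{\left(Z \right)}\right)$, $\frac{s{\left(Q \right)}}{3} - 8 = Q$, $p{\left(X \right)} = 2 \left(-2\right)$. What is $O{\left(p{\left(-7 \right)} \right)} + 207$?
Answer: $143$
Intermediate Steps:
$p{\left(X \right)} = -4$
$s{\left(Q \right)} = 24 + 3 Q$
$O{\left(Z \right)} = 2 Z \left(24 + 4 Z\right)$ ($O{\left(Z \right)} = \left(Z + Z\right) \left(Z + \left(24 + 3 Z\right)\right) = 2 Z \left(24 + 4 Z\right)$)
$O{\left(p{\left(-7 \right)} \right)} + 207 = 8 \left(-4\right) \left(6 - 4\right) + 207 = 8 \left(-4\right) 2 + 207 = -64 + 207 = 143$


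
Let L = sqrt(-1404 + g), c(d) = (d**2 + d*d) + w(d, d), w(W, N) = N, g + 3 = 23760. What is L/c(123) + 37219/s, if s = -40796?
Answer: -5317/5828 + sqrt(22353)/30381 ≈ -0.90740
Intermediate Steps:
g = 23757 (g = -3 + 23760 = 23757)
c(d) = d + 2*d**2 (c(d) = (d**2 + d*d) + d = (d**2 + d**2) + d = 2*d**2 + d = d + 2*d**2)
L = sqrt(22353) (L = sqrt(-1404 + 23757) = sqrt(22353) ≈ 149.51)
L/c(123) + 37219/s = sqrt(22353)/((123*(1 + 2*123))) + 37219/(-40796) = sqrt(22353)/((123*(1 + 246))) + 37219*(-1/40796) = sqrt(22353)/((123*247)) - 5317/5828 = sqrt(22353)/30381 - 5317/5828 = -5317/5828 + sqrt(22353)/30381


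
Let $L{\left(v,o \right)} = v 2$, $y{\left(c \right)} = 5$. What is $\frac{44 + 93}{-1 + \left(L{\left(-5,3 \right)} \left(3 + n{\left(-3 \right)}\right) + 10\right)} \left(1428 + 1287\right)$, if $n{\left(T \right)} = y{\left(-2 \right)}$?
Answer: $- \frac{371955}{71} \approx -5238.8$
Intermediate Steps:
$L{\left(v,o \right)} = 2 v$
$n{\left(T \right)} = 5$
$\frac{44 + 93}{-1 + \left(L{\left(-5,3 \right)} \left(3 + n{\left(-3 \right)}\right) + 10\right)} \left(1428 + 1287\right) = \frac{44 + 93}{-1 + \left(2 \left(-5\right) \left(3 + 5\right) + 10\right)} \left(1428 + 1287\right) = \frac{137}{-1 + \left(\left(-10\right) 8 + 10\right)} 2715 = \frac{137}{-1 + \left(-80 + 10\right)} 2715 = \frac{137}{-1 - 70} \cdot 2715 = \frac{137}{-71} \cdot 2715 = 137 \left(- \frac{1}{71}\right) 2715 = \left(- \frac{137}{71}\right) 2715 = - \frac{371955}{71}$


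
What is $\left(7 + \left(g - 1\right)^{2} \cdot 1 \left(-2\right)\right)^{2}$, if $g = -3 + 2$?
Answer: $1$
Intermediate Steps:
$g = -1$
$\left(7 + \left(g - 1\right)^{2} \cdot 1 \left(-2\right)\right)^{2} = \left(7 + \left(-1 - 1\right)^{2} \cdot 1 \left(-2\right)\right)^{2} = \left(7 + \left(-2\right)^{2} \cdot 1 \left(-2\right)\right)^{2} = \left(7 + 4 \cdot 1 \left(-2\right)\right)^{2} = \left(7 + 4 \left(-2\right)\right)^{2} = \left(7 - 8\right)^{2} = \left(-1\right)^{2} = 1$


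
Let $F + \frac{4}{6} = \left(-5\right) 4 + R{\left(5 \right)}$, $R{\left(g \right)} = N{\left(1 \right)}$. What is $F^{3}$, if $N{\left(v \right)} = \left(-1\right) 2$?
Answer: $- \frac{314432}{27} \approx -11646.0$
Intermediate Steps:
$N{\left(v \right)} = -2$
$R{\left(g \right)} = -2$
$F = - \frac{68}{3}$ ($F = - \frac{2}{3} - 22 = - \frac{68}{3} \approx -22.667$)
$F^{3} = \left(- \frac{68}{3}\right)^{3} = - \frac{314432}{27}$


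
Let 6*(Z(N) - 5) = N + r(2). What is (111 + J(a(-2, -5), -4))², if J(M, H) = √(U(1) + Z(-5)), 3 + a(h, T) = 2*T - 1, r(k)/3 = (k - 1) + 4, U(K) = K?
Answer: (333 + √69)²/9 ≈ 12943.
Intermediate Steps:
r(k) = 9 + 3*k (r(k) = 3*((k - 1) + 4) = 3*((-1 + k) + 4) = 3*(3 + k) = 9 + 3*k)
a(h, T) = -4 + 2*T (a(h, T) = -3 + (2*T - 1) = -3 + (-1 + 2*T) = -4 + 2*T)
Z(N) = 15/2 + N/6 (Z(N) = 5 + (N + (9 + 3*2))/6 = 5 + (N + (9 + 6))/6 = 5 + (N + 15)/6 = 5 + (15 + N)/6 = 5 + (5/2 + N/6) = 15/2 + N/6)
J(M, H) = √69/3 (J(M, H) = √(1 + (15/2 + (⅙)*(-5))) = √(1 + (15/2 - ⅚)) = √(1 + 20/3) = √(23/3) = √69/3)
(111 + J(a(-2, -5), -4))² = (111 + √69/3)²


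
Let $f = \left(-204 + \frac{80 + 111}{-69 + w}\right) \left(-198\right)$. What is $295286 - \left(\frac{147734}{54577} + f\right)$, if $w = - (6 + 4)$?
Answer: $\frac{1096920973230}{4311583} \approx 2.5441 \cdot 10^{5}$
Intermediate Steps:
$w = -10$ ($w = \left(-1\right) 10 = -10$)
$f = \frac{3228786}{79}$ ($f = \left(-204 + \frac{80 + 111}{-69 - 10}\right) \left(-198\right) = \left(-204 + \frac{191}{-79}\right) \left(-198\right) = \left(-204 + 191 \left(- \frac{1}{79}\right)\right) \left(-198\right) = \left(-204 - \frac{191}{79}\right) \left(-198\right) = \left(- \frac{16307}{79}\right) \left(-198\right) = \frac{3228786}{79} \approx 40871.0$)
$295286 - \left(\frac{147734}{54577} + f\right) = 295286 + \left(\frac{147734}{-54577} - \frac{3228786}{79}\right) = 295286 + \left(147734 \left(- \frac{1}{54577}\right) - \frac{3228786}{79}\right) = 295286 - \frac{176229124508}{4311583} = \frac{1096920973230}{4311583}$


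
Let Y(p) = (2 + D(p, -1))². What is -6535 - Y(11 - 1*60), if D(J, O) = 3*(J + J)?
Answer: -91799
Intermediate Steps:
D(J, O) = 6*J (D(J, O) = 3*(2*J) = 6*J)
Y(p) = (2 + 6*p)²
-6535 - Y(11 - 1*60) = -6535 - 4*(1 + 3*(11 - 1*60))² = -6535 - 4*(1 + 3*(11 - 60))² = -6535 - 4*(1 + 3*(-49))² = -6535 - 4*(1 - 147)² = -6535 - 4*(-146)² = -6535 - 4*21316 = -6535 - 1*85264 = -6535 - 85264 = -91799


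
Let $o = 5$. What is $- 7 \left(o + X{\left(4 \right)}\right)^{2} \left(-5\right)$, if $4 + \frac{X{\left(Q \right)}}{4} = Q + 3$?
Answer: $10115$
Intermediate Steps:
$X{\left(Q \right)} = -4 + 4 Q$ ($X{\left(Q \right)} = -16 + 4 \left(Q + 3\right) = -16 + 4 \left(3 + Q\right) = -16 + \left(12 + 4 Q\right) = -4 + 4 Q$)
$- 7 \left(o + X{\left(4 \right)}\right)^{2} \left(-5\right) = - 7 \left(5 + \left(-4 + 4 \cdot 4\right)\right)^{2} \left(-5\right) = - 7 \left(5 + \left(-4 + 16\right)\right)^{2} \left(-5\right) = - 7 \left(5 + 12\right)^{2} \left(-5\right) = - 7 \cdot 17^{2} \left(-5\right) = \left(-7\right) 289 \left(-5\right) = \left(-2023\right) \left(-5\right) = 10115$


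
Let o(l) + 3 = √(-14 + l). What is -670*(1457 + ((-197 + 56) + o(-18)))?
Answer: -879710 - 2680*I*√2 ≈ -8.7971e+5 - 3790.1*I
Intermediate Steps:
o(l) = -3 + √(-14 + l)
-670*(1457 + ((-197 + 56) + o(-18))) = -670*(1457 + ((-197 + 56) + (-3 + √(-14 - 18)))) = -670*(1457 + (-141 + (-3 + √(-32)))) = -670*(1457 + (-141 + (-3 + 4*I*√2))) = -670*(1457 + (-144 + 4*I*√2)) = -670*(1313 + 4*I*√2) = -879710 - 2680*I*√2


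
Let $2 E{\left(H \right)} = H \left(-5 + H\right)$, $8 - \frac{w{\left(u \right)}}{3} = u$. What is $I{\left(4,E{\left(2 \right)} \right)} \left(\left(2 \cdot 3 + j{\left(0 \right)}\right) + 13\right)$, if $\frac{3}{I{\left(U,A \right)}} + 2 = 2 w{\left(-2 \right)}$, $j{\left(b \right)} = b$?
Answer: $\frac{57}{58} \approx 0.98276$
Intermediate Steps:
$w{\left(u \right)} = 24 - 3 u$
$E{\left(H \right)} = \frac{H \left(-5 + H\right)}{2}$
$I{\left(U,A \right)} = \frac{3}{58}$ ($I{\left(U,A \right)} = \frac{3}{-2 + 2 \left(24 - -6\right)} = \frac{3}{-2 + 2 \left(24 + 6\right)} = \frac{3}{-2 + 2 \cdot 30} = \frac{3}{-2 + 60} = \frac{3}{58}$)
$I{\left(4,E{\left(2 \right)} \right)} \left(\left(2 \cdot 3 + j{\left(0 \right)}\right) + 13\right) = \frac{3 \left(\left(2 \cdot 3 + 0\right) + 13\right)}{58} = \frac{3 \left(\left(6 + 0\right) + 13\right)}{58} = \frac{3 \left(6 + 13\right)}{58} = \frac{3}{58} \cdot 19 = \frac{57}{58}$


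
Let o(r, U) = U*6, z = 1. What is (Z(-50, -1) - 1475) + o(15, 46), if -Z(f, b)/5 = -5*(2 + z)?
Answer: -1124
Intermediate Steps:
o(r, U) = 6*U
Z(f, b) = 75 (Z(f, b) = -(-25)*(2 + 1) = -(-25)*3 = -5*(-15) = 75)
(Z(-50, -1) - 1475) + o(15, 46) = (75 - 1475) + 6*46 = -1400 + 276 = -1124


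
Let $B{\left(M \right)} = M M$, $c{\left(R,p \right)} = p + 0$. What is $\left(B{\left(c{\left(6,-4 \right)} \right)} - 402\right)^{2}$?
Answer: $148996$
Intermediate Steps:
$c{\left(R,p \right)} = p$
$B{\left(M \right)} = M^{2}$
$\left(B{\left(c{\left(6,-4 \right)} \right)} - 402\right)^{2} = \left(\left(-4\right)^{2} - 402\right)^{2} = \left(16 - 402\right)^{2} = \left(-386\right)^{2} = 148996$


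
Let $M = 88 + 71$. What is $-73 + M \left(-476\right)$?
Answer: $-75757$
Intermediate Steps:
$M = 159$
$-73 + M \left(-476\right) = -73 + 159 \left(-476\right) = -73 - 75684 = -75757$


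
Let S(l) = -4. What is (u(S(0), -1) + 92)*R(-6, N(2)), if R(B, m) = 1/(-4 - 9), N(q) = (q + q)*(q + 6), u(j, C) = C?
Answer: -7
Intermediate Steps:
N(q) = 2*q*(6 + q) (N(q) = (2*q)*(6 + q) = 2*q*(6 + q))
R(B, m) = -1/13 (R(B, m) = 1/(-13) = -1/13)
(u(S(0), -1) + 92)*R(-6, N(2)) = (-1 + 92)*(-1/13) = 91*(-1/13) = -7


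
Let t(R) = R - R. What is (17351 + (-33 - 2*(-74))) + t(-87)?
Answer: 17466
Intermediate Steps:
t(R) = 0
(17351 + (-33 - 2*(-74))) + t(-87) = (17351 + (-33 - 2*(-74))) + 0 = (17351 + (-33 + 148)) + 0 = (17351 + 115) + 0 = 17466 + 0 = 17466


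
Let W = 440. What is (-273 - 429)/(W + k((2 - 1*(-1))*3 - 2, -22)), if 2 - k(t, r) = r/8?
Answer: -936/593 ≈ -1.5784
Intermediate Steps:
k(t, r) = 2 - r/8
(-273 - 429)/(W + k((2 - 1*(-1))*3 - 2, -22)) = (-273 - 429)/(440 + (2 - ⅛*(-22))) = -702/(440 + (2 + 11/4)) = -702/(440 + 19/4) = -702/1779/4 = -702*4/1779 = -936/593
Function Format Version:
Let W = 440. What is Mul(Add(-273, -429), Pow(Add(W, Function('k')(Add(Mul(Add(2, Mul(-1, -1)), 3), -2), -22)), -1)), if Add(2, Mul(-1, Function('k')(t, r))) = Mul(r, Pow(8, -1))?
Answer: Rational(-936, 593) ≈ -1.5784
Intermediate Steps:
Function('k')(t, r) = Add(2, Mul(Rational(-1, 8), r)) (Function('k')(t, r) = Add(2, Mul(-1, Mul(r, Pow(8, -1)))) = Add(2, Mul(-1, Mul(r, Rational(1, 8)))) = Add(2, Mul(-1, Mul(Rational(1, 8), r))) = Add(2, Mul(Rational(-1, 8), r)))
Mul(Add(-273, -429), Pow(Add(W, Function('k')(Add(Mul(Add(2, Mul(-1, -1)), 3), -2), -22)), -1)) = Mul(Add(-273, -429), Pow(Add(440, Add(2, Mul(Rational(-1, 8), -22))), -1)) = Mul(-702, Pow(Add(440, Add(2, Rational(11, 4))), -1)) = Mul(-702, Pow(Add(440, Rational(19, 4)), -1)) = Mul(-702, Pow(Rational(1779, 4), -1)) = Mul(-702, Rational(4, 1779)) = Rational(-936, 593)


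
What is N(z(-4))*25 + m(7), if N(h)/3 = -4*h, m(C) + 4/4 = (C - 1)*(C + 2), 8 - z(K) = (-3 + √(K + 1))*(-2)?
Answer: -547 - 600*I*√3 ≈ -547.0 - 1039.2*I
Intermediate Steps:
z(K) = 2 + 2*√(1 + K) (z(K) = 8 - (-3 + √(K + 1))*(-2) = 8 - (-3 + √(1 + K))*(-2) = 8 - (6 - 2*√(1 + K)) = 8 + (-6 + 2*√(1 + K)) = 2 + 2*√(1 + K))
m(C) = -1 + (-1 + C)*(2 + C) (m(C) = -1 + (C - 1)*(C + 2) = -1 + (-1 + C)*(2 + C))
N(h) = -12*h (N(h) = 3*(-4*h) = -12*h)
N(z(-4))*25 + m(7) = -12*(2 + 2*√(1 - 4))*25 + (-3 + 7 + 7²) = -12*(2 + 2*√(-3))*25 + (-3 + 7 + 49) = -12*(2 + 2*(I*√3))*25 + 53 = -12*(2 + 2*I*√3)*25 + 53 = (-24 - 24*I*√3)*25 + 53 = (-600 - 600*I*√3) + 53 = -547 - 600*I*√3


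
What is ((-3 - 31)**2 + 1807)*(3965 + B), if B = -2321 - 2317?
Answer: -1994099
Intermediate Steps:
B = -4638
((-3 - 31)**2 + 1807)*(3965 + B) = ((-3 - 31)**2 + 1807)*(3965 - 4638) = ((-34)**2 + 1807)*(-673) = (1156 + 1807)*(-673) = 2963*(-673) = -1994099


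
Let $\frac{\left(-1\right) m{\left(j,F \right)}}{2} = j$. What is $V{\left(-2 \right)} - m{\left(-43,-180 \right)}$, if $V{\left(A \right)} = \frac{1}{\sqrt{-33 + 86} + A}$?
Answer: $- \frac{4212}{49} + \frac{\sqrt{53}}{49} \approx -85.811$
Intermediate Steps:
$V{\left(A \right)} = \frac{1}{A + \sqrt{53}}$ ($V{\left(A \right)} = \frac{1}{\sqrt{53} + A} = \frac{1}{A + \sqrt{53}}$)
$m{\left(j,F \right)} = - 2 j$
$V{\left(-2 \right)} - m{\left(-43,-180 \right)} = \frac{1}{-2 + \sqrt{53}} - \left(-2\right) \left(-43\right) = \frac{1}{-2 + \sqrt{53}} - 86 = -86 + \frac{1}{-2 + \sqrt{53}}$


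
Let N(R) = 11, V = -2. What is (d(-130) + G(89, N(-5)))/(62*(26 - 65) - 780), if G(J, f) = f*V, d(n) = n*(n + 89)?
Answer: -2654/1599 ≈ -1.6598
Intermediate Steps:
d(n) = n*(89 + n)
G(J, f) = -2*f (G(J, f) = f*(-2) = -2*f)
(d(-130) + G(89, N(-5)))/(62*(26 - 65) - 780) = (-130*(89 - 130) - 2*11)/(62*(26 - 65) - 780) = (-130*(-41) - 22)/(62*(-39) - 780) = (5330 - 22)/(-2418 - 780) = 5308/(-3198) = 5308*(-1/3198) = -2654/1599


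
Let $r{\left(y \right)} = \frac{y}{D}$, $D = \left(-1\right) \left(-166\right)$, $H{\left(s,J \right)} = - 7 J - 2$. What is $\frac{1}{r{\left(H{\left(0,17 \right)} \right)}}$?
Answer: $- \frac{166}{121} \approx -1.3719$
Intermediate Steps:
$H{\left(s,J \right)} = -2 - 7 J$
$D = 166$
$r{\left(y \right)} = \frac{y}{166}$
$\frac{1}{r{\left(H{\left(0,17 \right)} \right)}} = \frac{1}{\frac{1}{166} \left(-2 - 119\right)} = \frac{1}{\frac{1}{166} \left(-121\right)} = \frac{1}{- \frac{121}{166}} = - \frac{166}{121}$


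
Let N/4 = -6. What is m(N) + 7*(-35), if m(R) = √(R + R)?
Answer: -245 + 4*I*√3 ≈ -245.0 + 6.9282*I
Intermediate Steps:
N = -24 (N = 4*(-6) = -24)
m(R) = √2*√R (m(R) = √(2*R) = √2*√R)
m(N) + 7*(-35) = √2*√(-24) + 7*(-35) = √2*(2*I*√6) - 245 = 4*I*√3 - 245 = -245 + 4*I*√3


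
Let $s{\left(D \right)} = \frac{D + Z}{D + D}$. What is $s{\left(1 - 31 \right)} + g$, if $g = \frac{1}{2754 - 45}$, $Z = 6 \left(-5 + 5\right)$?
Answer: $\frac{2711}{5418} \approx 0.50037$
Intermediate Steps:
$Z = 0$ ($Z = 6 \cdot 0 = 0$)
$s{\left(D \right)} = \frac{1}{2}$ ($s{\left(D \right)} = \frac{D + 0}{D + D} = \frac{D}{2 D} = D \frac{1}{2 D} = \frac{1}{2}$)
$g = \frac{1}{2709} \approx 0.00036914$
$s{\left(1 - 31 \right)} + g = \frac{1}{2} + \frac{1}{2709} = \frac{2711}{5418}$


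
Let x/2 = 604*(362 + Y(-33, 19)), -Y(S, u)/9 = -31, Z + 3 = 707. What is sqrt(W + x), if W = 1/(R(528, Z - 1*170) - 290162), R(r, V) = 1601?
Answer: sqrt(1315843236359223)/41223 ≈ 879.96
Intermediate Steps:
Z = 704 (Z = -3 + 707 = 704)
Y(S, u) = 279 (Y(S, u) = -9*(-31) = 279)
x = 774328 (x = 2*(604*(362 + 279)) = 2*(604*641) = 2*387164 = 774328)
W = -1/288561 (W = 1/(1601 - 290162) = 1/(-288561) = -1/288561 ≈ -3.4655e-6)
sqrt(W + x) = sqrt(-1/288561 + 774328) = sqrt(223440862007/288561) = sqrt(1315843236359223)/41223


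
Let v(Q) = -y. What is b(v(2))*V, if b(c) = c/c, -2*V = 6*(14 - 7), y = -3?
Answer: -21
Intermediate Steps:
v(Q) = 3 (v(Q) = -1*(-3) = 3)
V = -21 (V = -3*(14 - 7) = -3*7 = -1/2*42 = -21)
b(c) = 1
b(v(2))*V = 1*(-21) = -21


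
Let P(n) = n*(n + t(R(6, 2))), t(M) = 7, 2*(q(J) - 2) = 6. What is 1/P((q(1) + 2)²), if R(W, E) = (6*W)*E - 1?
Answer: 1/2744 ≈ 0.00036443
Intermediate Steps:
q(J) = 5 (q(J) = 2 + (½)*6 = 2 + 3 = 5)
R(W, E) = -1 + 6*E*W (R(W, E) = 6*E*W - 1 = -1 + 6*E*W)
P(n) = n*(7 + n) (P(n) = n*(n + 7) = n*(7 + n))
1/P((q(1) + 2)²) = 1/((5 + 2)²*(7 + (5 + 2)²)) = 1/(7²*(7 + 7²)) = 1/(49*(7 + 49)) = 1/(49*56) = 1/2744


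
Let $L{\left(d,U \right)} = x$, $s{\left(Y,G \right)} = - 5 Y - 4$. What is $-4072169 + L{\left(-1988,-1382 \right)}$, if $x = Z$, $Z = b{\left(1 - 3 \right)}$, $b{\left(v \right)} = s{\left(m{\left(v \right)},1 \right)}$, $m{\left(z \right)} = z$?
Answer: $-4072163$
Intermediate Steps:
$s{\left(Y,G \right)} = -4 - 5 Y$
$b{\left(v \right)} = -4 - 5 v$
$Z = 6$ ($Z = -4 - 5 \left(1 - 3\right) = -4 - -10 = -4 + 10 = 6$)
$x = 6$
$L{\left(d,U \right)} = 6$
$-4072169 + L{\left(-1988,-1382 \right)} = -4072169 + 6 = -4072163$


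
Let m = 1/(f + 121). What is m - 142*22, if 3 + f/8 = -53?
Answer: -1021549/327 ≈ -3124.0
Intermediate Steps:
f = -448 (f = -24 + 8*(-53) = -24 - 424 = -448)
m = -1/327 (m = 1/(-448 + 121) = 1/(-327) = -1/327 ≈ -0.0030581)
m - 142*22 = -1/327 - 142*22 = -1/327 - 3124 = -1021549/327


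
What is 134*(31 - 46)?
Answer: -2010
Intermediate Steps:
134*(31 - 46) = 134*(-15) = -2010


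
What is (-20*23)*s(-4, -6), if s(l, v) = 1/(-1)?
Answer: 460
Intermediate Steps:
s(l, v) = -1
(-20*23)*s(-4, -6) = -20*23*(-1) = -460*(-1) = 460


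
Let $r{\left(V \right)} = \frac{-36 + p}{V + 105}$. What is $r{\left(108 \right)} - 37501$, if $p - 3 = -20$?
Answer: $- \frac{7987766}{213} \approx -37501.0$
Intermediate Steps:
$p = -17$ ($p = 3 - 20 = -17$)
$r{\left(V \right)} = - \frac{53}{105 + V}$ ($r{\left(V \right)} = \frac{-36 - 17}{V + 105} = - \frac{53}{105 + V}$)
$r{\left(108 \right)} - 37501 = - \frac{53}{105 + 108} - 37501 = - \frac{53}{213} - 37501 = - \frac{7987766}{213}$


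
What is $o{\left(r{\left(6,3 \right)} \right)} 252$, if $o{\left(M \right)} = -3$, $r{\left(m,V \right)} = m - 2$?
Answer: $-756$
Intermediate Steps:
$r{\left(m,V \right)} = -2 + m$ ($r{\left(m,V \right)} = m - 2 = -2 + m$)
$o{\left(r{\left(6,3 \right)} \right)} 252 = \left(-3\right) 252 = -756$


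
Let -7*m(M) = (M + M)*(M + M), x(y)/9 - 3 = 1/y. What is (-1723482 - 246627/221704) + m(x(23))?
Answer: -202182822343395/117281416 ≈ -1.7239e+6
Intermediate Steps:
x(y) = 27 + 9/y
m(M) = -4*M**2/7 (m(M) = -(M + M)*(M + M)/7 = -2*M*2*M/7 = -4*M**2/7)
(-1723482 - 246627/221704) + m(x(23)) = (-1723482 - 246627/221704) - 4*(27 + 9/23)**2/7 = -382103099955/221704 - 4*(630/23)**2/7 = -382103099955/221704 - 4/7*396900/529 = -382103099955/221704 - 226800/529 = -202182822343395/117281416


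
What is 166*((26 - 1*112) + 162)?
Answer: 12616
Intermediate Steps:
166*((26 - 1*112) + 162) = 166*((26 - 112) + 162) = 166*(-86 + 162) = 166*76 = 12616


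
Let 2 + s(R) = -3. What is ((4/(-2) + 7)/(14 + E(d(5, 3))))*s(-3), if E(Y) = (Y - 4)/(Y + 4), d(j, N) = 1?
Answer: -125/67 ≈ -1.8657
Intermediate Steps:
E(Y) = (-4 + Y)/(4 + Y)
s(R) = -5 (s(R) = -2 - 3 = -5)
((4/(-2) + 7)/(14 + E(d(5, 3))))*s(-3) = ((4/(-2) + 7)/(14 + (-4 + 1)/(4 + 1)))*(-5) = ((4*(-½) + 7)/(14 - 3/5))*(-5) = ((-2 + 7)/(14 + (⅕)*(-3)))*(-5) = (5/(14 - ⅗))*(-5) = (5/(67/5))*(-5) = (5*(5/67))*(-5) = (25/67)*(-5) = -125/67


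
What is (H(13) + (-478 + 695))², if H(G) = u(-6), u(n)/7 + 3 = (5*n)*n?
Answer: 2119936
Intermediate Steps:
u(n) = -21 + 35*n² (u(n) = -21 + 7*((5*n)*n) = -21 + 7*(5*n²) = -21 + 35*n²)
H(G) = 1239 (H(G) = -21 + 35*(-6)² = -21 + 35*36 = -21 + 1260 = 1239)
(H(13) + (-478 + 695))² = (1239 + (-478 + 695))² = (1239 + 217)² = 1456² = 2119936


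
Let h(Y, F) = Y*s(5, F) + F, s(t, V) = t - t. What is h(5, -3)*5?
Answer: -15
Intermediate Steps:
s(t, V) = 0
h(Y, F) = F (h(Y, F) = Y*0 + F = 0 + F = F)
h(5, -3)*5 = -3*5 = -15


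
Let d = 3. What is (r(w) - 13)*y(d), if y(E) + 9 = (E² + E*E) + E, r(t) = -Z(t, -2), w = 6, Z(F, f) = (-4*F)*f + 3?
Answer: -768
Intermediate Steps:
Z(F, f) = 3 - 4*F*f (Z(F, f) = -4*F*f + 3 = 3 - 4*F*f)
r(t) = -3 - 8*t (r(t) = -(3 - 4*t*(-2)) = -(3 + 8*t) = -3 - 8*t)
y(E) = -9 + E + 2*E² (y(E) = -9 + ((E² + E*E) + E) = -9 + ((E² + E²) + E) = -9 + (2*E² + E) = -9 + (E + 2*E²) = -9 + E + 2*E²)
(r(w) - 13)*y(d) = ((-3 - 8*6) - 13)*(-9 + 3 + 2*3²) = ((-3 - 48) - 13)*(-9 + 3 + 2*9) = (-51 - 13)*(-9 + 3 + 18) = -64*12 = -768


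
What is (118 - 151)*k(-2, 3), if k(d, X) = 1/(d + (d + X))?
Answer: 33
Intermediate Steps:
k(d, X) = 1/(X + 2*d) (k(d, X) = 1/(d + (X + d)) = 1/(X + 2*d))
(118 - 151)*k(-2, 3) = (118 - 151)/(3 + 2*(-2)) = -33/(3 - 4) = -33/(-1) = -33*(-1) = 33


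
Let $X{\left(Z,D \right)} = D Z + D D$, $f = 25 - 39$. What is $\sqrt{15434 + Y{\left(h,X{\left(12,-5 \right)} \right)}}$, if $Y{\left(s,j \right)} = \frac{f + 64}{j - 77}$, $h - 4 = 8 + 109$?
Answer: $\frac{3 \sqrt{1344434}}{28} \approx 124.23$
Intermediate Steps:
$f = -14$ ($f = 25 - 39 = -14$)
$h = 121$ ($h = 4 + \left(8 + 109\right) = 4 + 117 = 121$)
$X{\left(Z,D \right)} = D^{2} + D Z$ ($X{\left(Z,D \right)} = D Z + D^{2} = D^{2} + D Z$)
$Y{\left(s,j \right)} = \frac{50}{-77 + j}$ ($Y{\left(s,j \right)} = \frac{-14 + 64}{j - 77} = \frac{50}{-77 + j}$)
$\sqrt{15434 + Y{\left(h,X{\left(12,-5 \right)} \right)}} = \sqrt{15434 + \frac{50}{-77 - 5 \left(-5 + 12\right)}} = \sqrt{15434 + \frac{50}{-77 - 35}} = \sqrt{15434 + \frac{50}{-112}} = \sqrt{15434 + 50 \left(- \frac{1}{112}\right)} = \sqrt{15434 - \frac{25}{56}} = \sqrt{\frac{864279}{56}} = \frac{3 \sqrt{1344434}}{28}$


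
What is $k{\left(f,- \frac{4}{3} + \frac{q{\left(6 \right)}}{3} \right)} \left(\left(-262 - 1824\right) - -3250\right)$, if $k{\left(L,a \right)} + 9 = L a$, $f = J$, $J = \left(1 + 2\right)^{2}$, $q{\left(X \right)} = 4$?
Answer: $-10476$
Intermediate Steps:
$J = 9$ ($J = 3^{2} = 9$)
$f = 9$
$k{\left(L,a \right)} = -9 + L a$
$k{\left(f,- \frac{4}{3} + \frac{q{\left(6 \right)}}{3} \right)} \left(\left(-262 - 1824\right) - -3250\right) = \left(-9 + 9 \left(- \frac{4}{3} + \frac{4}{3}\right)\right) \left(\left(-262 - 1824\right) - -3250\right) = \left(-9 + 9 \left(\left(-4\right) \frac{1}{3} + 4 \cdot \frac{1}{3}\right)\right) \left(-2086 + 3250\right) = \left(-9 + 9 \left(- \frac{4}{3} + \frac{4}{3}\right)\right) 1164 = \left(-9 + 9 \cdot 0\right) 1164 = \left(-9 + 0\right) 1164 = \left(-9\right) 1164 = -10476$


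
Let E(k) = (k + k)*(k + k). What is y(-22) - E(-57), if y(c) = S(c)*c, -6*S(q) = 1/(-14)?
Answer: -545843/42 ≈ -12996.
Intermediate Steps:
S(q) = 1/84 (S(q) = -⅙/(-14) = -⅙*(-1/14) = 1/84)
E(k) = 4*k² (E(k) = (2*k)*(2*k) = 4*k²)
y(c) = c/84
y(-22) - E(-57) = (1/84)*(-22) - 4*(-57)² = -11/42 - 4*3249 = -11/42 - 1*12996 = -11/42 - 12996 = -545843/42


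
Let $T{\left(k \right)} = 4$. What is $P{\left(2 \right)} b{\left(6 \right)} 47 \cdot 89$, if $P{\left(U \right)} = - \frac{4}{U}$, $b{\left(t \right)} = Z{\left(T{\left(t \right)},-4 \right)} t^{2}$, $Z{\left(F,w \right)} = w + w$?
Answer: $2409408$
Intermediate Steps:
$Z{\left(F,w \right)} = 2 w$
$b{\left(t \right)} = - 8 t^{2}$ ($b{\left(t \right)} = 2 \left(-4\right) t^{2} = - 8 t^{2}$)
$P{\left(2 \right)} b{\left(6 \right)} 47 \cdot 89 = - \frac{4}{2} \left(- 8 \cdot 6^{2}\right) 47 \cdot 89 = \left(-4\right) \frac{1}{2} \left(\left(-8\right) 36\right) 47 \cdot 89 = \left(-2\right) \left(-288\right) 47 \cdot 89 = 576 \cdot 47 \cdot 89 = 27072 \cdot 89 = 2409408$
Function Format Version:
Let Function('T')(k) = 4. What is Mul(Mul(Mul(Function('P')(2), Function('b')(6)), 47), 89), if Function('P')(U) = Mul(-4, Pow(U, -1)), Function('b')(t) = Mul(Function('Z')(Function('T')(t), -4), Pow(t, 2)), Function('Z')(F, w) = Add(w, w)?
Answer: 2409408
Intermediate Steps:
Function('Z')(F, w) = Mul(2, w)
Function('b')(t) = Mul(-8, Pow(t, 2)) (Function('b')(t) = Mul(Mul(2, -4), Pow(t, 2)) = Mul(-8, Pow(t, 2)))
Mul(Mul(Mul(Function('P')(2), Function('b')(6)), 47), 89) = Mul(Mul(Mul(Mul(-4, Pow(2, -1)), Mul(-8, Pow(6, 2))), 47), 89) = Mul(Mul(Mul(Mul(-4, Rational(1, 2)), Mul(-8, 36)), 47), 89) = Mul(Mul(Mul(-2, -288), 47), 89) = Mul(Mul(576, 47), 89) = Mul(27072, 89) = 2409408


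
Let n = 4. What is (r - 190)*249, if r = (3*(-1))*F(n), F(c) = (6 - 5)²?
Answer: -48057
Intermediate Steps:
F(c) = 1 (F(c) = 1² = 1)
r = -3 (r = (3*(-1))*1 = -3*1 = -3)
(r - 190)*249 = (-3 - 190)*249 = -193*249 = -48057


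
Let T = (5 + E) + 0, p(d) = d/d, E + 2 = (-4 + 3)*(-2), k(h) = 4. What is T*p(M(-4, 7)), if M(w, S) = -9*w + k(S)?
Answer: 5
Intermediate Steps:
M(w, S) = 4 - 9*w (M(w, S) = -9*w + 4 = 4 - 9*w)
E = 0 (E = -2 + (-4 + 3)*(-2) = -2 - 1*(-2) = -2 + 2 = 0)
p(d) = 1
T = 5 (T = (5 + 0) + 0 = 5 + 0 = 5)
T*p(M(-4, 7)) = 5*1 = 5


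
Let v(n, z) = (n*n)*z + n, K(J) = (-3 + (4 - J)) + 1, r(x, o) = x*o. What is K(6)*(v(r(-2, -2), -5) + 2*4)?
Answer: 272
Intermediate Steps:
r(x, o) = o*x
K(J) = 2 - J (K(J) = (1 - J) + 1 = 2 - J)
v(n, z) = n + z*n**2 (v(n, z) = n**2*z + n = z*n**2 + n = n + z*n**2)
K(6)*(v(r(-2, -2), -5) + 2*4) = (2 - 1*6)*((-2*(-2))*(1 - 2*(-2)*(-5)) + 2*4) = (2 - 6)*(4*(1 + 4*(-5)) + 8) = -4*(4*(1 - 20) + 8) = -4*(4*(-19) + 8) = -4*(-76 + 8) = -4*(-68) = 272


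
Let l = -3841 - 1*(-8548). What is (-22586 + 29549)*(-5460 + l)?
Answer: -5243139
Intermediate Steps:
l = 4707 (l = -3841 + 8548 = 4707)
(-22586 + 29549)*(-5460 + l) = (-22586 + 29549)*(-5460 + 4707) = 6963*(-753) = -5243139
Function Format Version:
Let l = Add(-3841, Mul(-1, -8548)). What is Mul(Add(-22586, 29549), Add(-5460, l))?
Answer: -5243139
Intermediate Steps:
l = 4707 (l = Add(-3841, 8548) = 4707)
Mul(Add(-22586, 29549), Add(-5460, l)) = Mul(Add(-22586, 29549), Add(-5460, 4707)) = Mul(6963, -753) = -5243139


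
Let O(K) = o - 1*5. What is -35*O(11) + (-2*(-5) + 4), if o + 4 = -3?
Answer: 434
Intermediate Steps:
o = -7 (o = -4 - 3 = -7)
O(K) = -12 (O(K) = -7 - 1*5 = -7 - 5 = -12)
-35*O(11) + (-2*(-5) + 4) = -35*(-12) + (-2*(-5) + 4) = 420 + (10 + 4) = 420 + 14 = 434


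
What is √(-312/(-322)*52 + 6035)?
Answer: √157739267/161 ≈ 78.009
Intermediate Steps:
√(-312/(-322)*52 + 6035) = √(-312*(-1/322)*52 + 6035) = √((156/161)*52 + 6035) = √(8112/161 + 6035) = √(979747/161) = √157739267/161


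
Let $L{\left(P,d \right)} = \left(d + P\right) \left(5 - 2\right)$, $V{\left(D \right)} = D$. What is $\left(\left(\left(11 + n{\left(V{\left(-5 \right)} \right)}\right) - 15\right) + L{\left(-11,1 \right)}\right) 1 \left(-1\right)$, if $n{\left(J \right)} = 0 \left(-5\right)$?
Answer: $34$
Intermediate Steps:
$L{\left(P,d \right)} = 3 P + 3 d$ ($L{\left(P,d \right)} = \left(P + d\right) 3 = 3 P + 3 d$)
$n{\left(J \right)} = 0$
$\left(\left(\left(11 + n{\left(V{\left(-5 \right)} \right)}\right) - 15\right) + L{\left(-11,1 \right)}\right) 1 \left(-1\right) = \left(\left(\left(11 + 0\right) - 15\right) + \left(3 \left(-11\right) + 3 \cdot 1\right)\right) 1 \left(-1\right) = \left(\left(11 - 15\right) + \left(-33 + 3\right)\right) \left(-1\right) = \left(-4 - 30\right) \left(-1\right) = \left(-34\right) \left(-1\right) = 34$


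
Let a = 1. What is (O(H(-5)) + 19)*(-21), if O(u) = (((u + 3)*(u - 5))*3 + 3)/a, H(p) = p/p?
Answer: 546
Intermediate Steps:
H(p) = 1
O(u) = 3 + 3*(-5 + u)*(3 + u) (O(u) = (((u + 3)*(u - 5))*3 + 3)/1 = (((3 + u)*(-5 + u))*3 + 3)*1 = (((-5 + u)*(3 + u))*3 + 3)*1 = (3*(-5 + u)*(3 + u) + 3)*1 = (3 + 3*(-5 + u)*(3 + u))*1 = 3 + 3*(-5 + u)*(3 + u))
(O(H(-5)) + 19)*(-21) = ((-42 - 6*1 + 3*1²) + 19)*(-21) = ((-42 - 6 + 3*1) + 19)*(-21) = ((-42 - 6 + 3) + 19)*(-21) = (-45 + 19)*(-21) = -26*(-21) = 546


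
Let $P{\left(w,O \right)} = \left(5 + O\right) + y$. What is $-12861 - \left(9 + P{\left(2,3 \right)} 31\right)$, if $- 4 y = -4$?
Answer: $-13149$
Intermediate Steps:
$y = 1$ ($y = \left(- \frac{1}{4}\right) \left(-4\right) = 1$)
$P{\left(w,O \right)} = 6 + O$ ($P{\left(w,O \right)} = \left(5 + O\right) + 1 = 6 + O$)
$-12861 - \left(9 + P{\left(2,3 \right)} 31\right) = -12861 - \left(9 + \left(6 + 3\right) 31\right) = -12861 - \left(9 + 9 \cdot 31\right) = -12861 - \left(9 + 279\right) = -12861 - 288 = -13149$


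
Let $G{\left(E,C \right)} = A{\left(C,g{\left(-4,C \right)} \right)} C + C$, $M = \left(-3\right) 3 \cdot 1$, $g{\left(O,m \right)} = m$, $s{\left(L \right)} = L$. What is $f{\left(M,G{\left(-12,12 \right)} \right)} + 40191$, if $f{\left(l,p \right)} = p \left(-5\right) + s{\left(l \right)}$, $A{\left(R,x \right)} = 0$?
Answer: $40122$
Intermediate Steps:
$M = -9$ ($M = \left(-9\right) 1 = -9$)
$G{\left(E,C \right)} = C$ ($G{\left(E,C \right)} = 0 C + C = 0 + C = C$)
$f{\left(l,p \right)} = l - 5 p$ ($f{\left(l,p \right)} = p \left(-5\right) + l = - 5 p + l = l - 5 p$)
$f{\left(M,G{\left(-12,12 \right)} \right)} + 40191 = \left(-9 - 60\right) + 40191 = -69 + 40191 = 40122$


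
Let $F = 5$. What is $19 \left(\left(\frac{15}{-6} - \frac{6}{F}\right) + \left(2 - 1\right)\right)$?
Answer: $- \frac{513}{10} \approx -51.3$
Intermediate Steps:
$19 \left(\left(\frac{15}{-6} - \frac{6}{F}\right) + \left(2 - 1\right)\right) = 19 \left(\left(\frac{15}{-6} - \frac{6}{5}\right) + \left(2 - 1\right)\right) = 19 \left(\left(15 \left(- \frac{1}{6}\right) - \frac{6}{5}\right) + \left(2 - 1\right)\right) = 19 \left(\left(- \frac{5}{2} - \frac{6}{5}\right) + 1\right) = 19 \left(- \frac{37}{10} + 1\right) = 19 \left(- \frac{27}{10}\right) = - \frac{513}{10}$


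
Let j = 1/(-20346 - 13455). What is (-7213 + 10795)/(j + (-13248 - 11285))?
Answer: -60537591/414619967 ≈ -0.14601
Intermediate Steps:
j = -1/33801 (j = 1/(-33801) = -1/33801 ≈ -2.9585e-5)
(-7213 + 10795)/(j + (-13248 - 11285)) = (-7213 + 10795)/(-1/33801 + (-13248 - 11285)) = 3582/(-1/33801 - 24533) = 3582/(-829239934/33801) = 3582*(-33801/829239934) = -60537591/414619967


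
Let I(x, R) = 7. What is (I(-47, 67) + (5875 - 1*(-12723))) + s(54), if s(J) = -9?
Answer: 18596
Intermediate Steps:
(I(-47, 67) + (5875 - 1*(-12723))) + s(54) = (7 + (5875 - 1*(-12723))) - 9 = (7 + (5875 + 12723)) - 9 = (7 + 18598) - 9 = 18605 - 9 = 18596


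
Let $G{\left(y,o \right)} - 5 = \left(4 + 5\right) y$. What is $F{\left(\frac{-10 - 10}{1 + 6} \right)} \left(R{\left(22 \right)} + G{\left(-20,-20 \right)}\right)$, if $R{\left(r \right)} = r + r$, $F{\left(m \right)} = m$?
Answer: $\frac{2620}{7} \approx 374.29$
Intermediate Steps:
$G{\left(y,o \right)} = 5 + 9 y$ ($G{\left(y,o \right)} = 5 + \left(4 + 5\right) y = 5 + 9 y$)
$R{\left(r \right)} = 2 r$
$F{\left(\frac{-10 - 10}{1 + 6} \right)} \left(R{\left(22 \right)} + G{\left(-20,-20 \right)}\right) = \frac{-10 - 10}{1 + 6} \left(2 \cdot 22 + \left(5 + 9 \left(-20\right)\right)\right) = - \frac{20}{7} \left(44 + \left(5 - 180\right)\right) = \left(-20\right) \frac{1}{7} \left(44 - 175\right) = \left(- \frac{20}{7}\right) \left(-131\right) = \frac{2620}{7}$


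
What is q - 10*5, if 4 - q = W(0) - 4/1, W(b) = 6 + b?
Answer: -48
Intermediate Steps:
q = 2 (q = 4 - ((6 + 0) - 4/1) = 4 - (6 - 4*1) = 4 - (6 - 4) = 4 - 1*2 = 4 - 2 = 2)
q - 10*5 = 2 - 10*5 = 2 - 50 = -48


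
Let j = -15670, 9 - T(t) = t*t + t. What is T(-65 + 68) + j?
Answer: -15673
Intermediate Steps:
T(t) = 9 - t - t**2 (T(t) = 9 - (t*t + t) = 9 - (t**2 + t) = 9 - (t + t**2) = 9 + (-t - t**2) = 9 - t - t**2)
T(-65 + 68) + j = (9 - (-65 + 68) - (-65 + 68)**2) - 15670 = (9 - 1*3 - 1*3**2) - 15670 = (9 - 3 - 1*9) - 15670 = (9 - 3 - 9) - 15670 = -3 - 15670 = -15673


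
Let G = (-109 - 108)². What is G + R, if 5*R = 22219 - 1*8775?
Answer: 248889/5 ≈ 49778.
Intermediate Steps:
R = 13444/5 (R = (22219 - 1*8775)/5 = (22219 - 8775)/5 = (⅕)*13444 = 13444/5 ≈ 2688.8)
G = 47089 (G = (-217)² = 47089)
G + R = 47089 + 13444/5 = 248889/5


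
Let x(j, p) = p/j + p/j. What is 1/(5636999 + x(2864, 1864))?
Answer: 179/1009023054 ≈ 1.7740e-7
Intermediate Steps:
x(j, p) = 2*p/j
1/(5636999 + x(2864, 1864)) = 1/(5636999 + 2*1864/2864) = 1/(5636999 + 2*1864*(1/2864)) = 1/(5636999 + 233/179) = 1/(1009023054/179) = 179/1009023054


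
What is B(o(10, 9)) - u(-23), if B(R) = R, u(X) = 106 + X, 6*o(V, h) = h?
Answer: -163/2 ≈ -81.500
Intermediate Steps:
o(V, h) = h/6
B(o(10, 9)) - u(-23) = (1/6)*9 - (106 - 23) = 3/2 - 1*83 = 3/2 - 83 = -163/2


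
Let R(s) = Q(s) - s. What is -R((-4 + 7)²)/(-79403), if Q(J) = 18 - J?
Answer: 0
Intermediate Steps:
R(s) = 18 - 2*s (R(s) = (18 - s) - s = 18 - 2*s)
-R((-4 + 7)²)/(-79403) = -(18 - 2*(-4 + 7)²)/(-79403) = -(18 - 2*3²)*(-1/79403) = -(18 - 2*9)*(-1/79403) = -(18 - 18)*(-1/79403) = -1*0*(-1/79403) = 0*(-1/79403) = 0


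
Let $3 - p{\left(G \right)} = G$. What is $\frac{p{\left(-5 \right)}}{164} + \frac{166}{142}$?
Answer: $\frac{3545}{2911} \approx 1.2178$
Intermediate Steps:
$p{\left(G \right)} = 3 - G$
$\frac{p{\left(-5 \right)}}{164} + \frac{166}{142} = \frac{3 - -5}{164} + \frac{166}{142} = \left(3 + 5\right) \frac{1}{164} + 166 \cdot \frac{1}{142} = 8 \cdot \frac{1}{164} + \frac{83}{71} = \frac{2}{41} + \frac{83}{71} = \frac{3545}{2911}$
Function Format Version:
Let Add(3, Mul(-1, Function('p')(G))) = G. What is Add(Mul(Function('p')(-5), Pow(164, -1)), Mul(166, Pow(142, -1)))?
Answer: Rational(3545, 2911) ≈ 1.2178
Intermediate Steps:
Function('p')(G) = Add(3, Mul(-1, G))
Add(Mul(Function('p')(-5), Pow(164, -1)), Mul(166, Pow(142, -1))) = Add(Mul(Add(3, Mul(-1, -5)), Pow(164, -1)), Mul(166, Pow(142, -1))) = Add(Mul(Add(3, 5), Rational(1, 164)), Mul(166, Rational(1, 142))) = Add(Mul(8, Rational(1, 164)), Rational(83, 71)) = Add(Rational(2, 41), Rational(83, 71)) = Rational(3545, 2911)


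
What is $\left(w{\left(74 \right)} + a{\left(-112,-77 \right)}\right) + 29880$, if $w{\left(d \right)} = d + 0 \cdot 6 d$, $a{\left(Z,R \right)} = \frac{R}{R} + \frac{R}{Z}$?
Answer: $\frac{479291}{16} \approx 29956.0$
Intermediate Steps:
$a{\left(Z,R \right)} = 1 + \frac{R}{Z}$
$w{\left(d \right)} = d$ ($w{\left(d \right)} = d + 0 = d$)
$\left(w{\left(74 \right)} + a{\left(-112,-77 \right)}\right) + 29880 = \left(74 + \frac{-77 - 112}{-112}\right) + 29880 = \left(74 - - \frac{27}{16}\right) + 29880 = \left(74 + \frac{27}{16}\right) + 29880 = \frac{1211}{16} + 29880 = \frac{479291}{16}$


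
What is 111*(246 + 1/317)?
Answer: 8656113/317 ≈ 27306.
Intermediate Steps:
111*(246 + 1/317) = 111*(77983/317) = 8656113/317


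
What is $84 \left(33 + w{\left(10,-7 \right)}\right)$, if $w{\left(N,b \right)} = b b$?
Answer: $6888$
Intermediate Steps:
$w{\left(N,b \right)} = b^{2}$
$84 \left(33 + w{\left(10,-7 \right)}\right) = 84 \left(33 + \left(-7\right)^{2}\right) = 84 \left(33 + 49\right) = 84 \cdot 82 = 6888$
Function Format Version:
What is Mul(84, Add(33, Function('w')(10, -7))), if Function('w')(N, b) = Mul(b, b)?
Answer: 6888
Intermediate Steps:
Function('w')(N, b) = Pow(b, 2)
Mul(84, Add(33, Function('w')(10, -7))) = Mul(84, Add(33, Pow(-7, 2))) = Mul(84, Add(33, 49)) = Mul(84, 82) = 6888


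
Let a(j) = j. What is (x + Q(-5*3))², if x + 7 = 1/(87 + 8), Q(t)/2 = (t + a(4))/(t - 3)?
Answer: 24314761/731025 ≈ 33.261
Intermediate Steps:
Q(t) = 2*(4 + t)/(-3 + t) (Q(t) = 2*((t + 4)/(t - 3)) = 2*((4 + t)/(-3 + t)) = 2*(4 + t)/(-3 + t))
x = -664/95 (x = -7 + 1/(87 + 8) = -7 + 1/95 = -664/95 ≈ -6.9895)
(x + Q(-5*3))² = (-664/95 + 2*(4 - 5*3)/(-3 - 5*3))² = (-664/95 + 2*(4 - 15)/(-3 - 15))² = (-664/95 + 2*(-11)/(-18))² = (-664/95 + 2*(-1/18)*(-11))² = (-664/95 + 11/9)² = (-4931/855)² = 24314761/731025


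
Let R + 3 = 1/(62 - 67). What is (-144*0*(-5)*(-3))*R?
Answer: 0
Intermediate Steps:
R = -16/5 (R = -3 + 1/(62 - 67) = -3 + 1/(-5) = -3 - ⅕ = -16/5 ≈ -3.2000)
(-144*0*(-5)*(-3))*R = -144*0*(-5)*(-3)*(-16/5) = -0*(-3)*(-16/5) = -144*0*(-16/5) = 0*(-16/5) = 0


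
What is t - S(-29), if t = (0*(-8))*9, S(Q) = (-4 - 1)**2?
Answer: -25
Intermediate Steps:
S(Q) = 25 (S(Q) = (-5)**2 = 25)
t = 0 (t = 0*9 = 0)
t - S(-29) = 0 - 1*25 = 0 - 25 = -25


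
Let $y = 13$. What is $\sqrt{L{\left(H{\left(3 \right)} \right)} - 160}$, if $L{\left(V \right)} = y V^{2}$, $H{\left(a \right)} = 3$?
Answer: $i \sqrt{43} \approx 6.5574 i$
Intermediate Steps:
$L{\left(V \right)} = 13 V^{2}$
$\sqrt{L{\left(H{\left(3 \right)} \right)} - 160} = \sqrt{13 \cdot 3^{2} - 160} = \sqrt{13 \cdot 9 - 160} = \sqrt{117 - 160} = \sqrt{-43} = i \sqrt{43}$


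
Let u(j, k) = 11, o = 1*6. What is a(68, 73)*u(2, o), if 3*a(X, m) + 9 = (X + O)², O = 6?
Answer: 60137/3 ≈ 20046.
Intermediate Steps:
a(X, m) = -3 + (6 + X)²/3 (a(X, m) = -3 + (X + 6)²/3 = -3 + (6 + X)²/3)
o = 6
a(68, 73)*u(2, o) = (-3 + (6 + 68)²/3)*11 = (-3 + (⅓)*74²)*11 = (-3 + (⅓)*5476)*11 = (-3 + 5476/3)*11 = (5467/3)*11 = 60137/3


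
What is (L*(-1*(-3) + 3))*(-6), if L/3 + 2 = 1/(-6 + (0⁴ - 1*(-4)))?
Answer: 270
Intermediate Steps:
L = -15/2 (L = -6 + 3/(-6 + (0⁴ - 1*(-4))) = -6 + 3/(-6 + (0 + 4)) = -6 + 3/(-6 + 4) = -6 + 3/(-2) = -6 + 3*(-½) = -6 - 3/2 = -15/2 ≈ -7.5000)
(L*(-1*(-3) + 3))*(-6) = -15*(-1*(-3) + 3)/2*(-6) = -15*(3 + 3)/2*(-6) = -15/2*6*(-6) = -45*(-6) = 270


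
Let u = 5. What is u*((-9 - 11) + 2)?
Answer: -90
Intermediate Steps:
u*((-9 - 11) + 2) = 5*((-9 - 11) + 2) = 5*(-20 + 2) = 5*(-18) = -90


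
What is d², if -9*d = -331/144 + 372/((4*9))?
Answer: 1338649/1679616 ≈ 0.79700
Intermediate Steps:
d = -1157/1296 (d = -(-331/144 + 372/((4*9)))/9 = -(-331*1/144 + 372/36)/9 = -(-331/144 + 372*(1/36))/9 = -(-331/144 + 31/3)/9 = -⅑*1157/144 = -1157/1296 ≈ -0.89275)
d² = (-1157/1296)² = 1338649/1679616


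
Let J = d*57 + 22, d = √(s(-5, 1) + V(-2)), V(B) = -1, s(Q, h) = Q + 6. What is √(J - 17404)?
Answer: I*√17382 ≈ 131.84*I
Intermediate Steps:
s(Q, h) = 6 + Q
d = 0 (d = √((6 - 5) - 1) = √(1 - 1) = √0 = 0)
J = 22 (J = 0*57 + 22 = 0 + 22 = 22)
√(J - 17404) = √(22 - 17404) = √(-17382) = I*√17382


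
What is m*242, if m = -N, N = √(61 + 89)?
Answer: -1210*√6 ≈ -2963.9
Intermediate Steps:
N = 5*√6 (N = √150 = 5*√6 ≈ 12.247)
m = -5*√6 ≈ -12.247
m*242 = -5*√6*242 = -1210*√6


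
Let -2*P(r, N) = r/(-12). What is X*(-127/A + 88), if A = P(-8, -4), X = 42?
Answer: 19698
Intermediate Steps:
P(r, N) = r/24 (P(r, N) = -r/(2*(-12)) = -r*(-1)/(2*12) = -(-1)*r/24 = r/24)
A = -⅓ (A = (1/24)*(-8) = -⅓ ≈ -0.33333)
X*(-127/A + 88) = 42*(-127/(-⅓) + 88) = 42*(-127*(-3) + 88) = 42*(381 + 88) = 42*469 = 19698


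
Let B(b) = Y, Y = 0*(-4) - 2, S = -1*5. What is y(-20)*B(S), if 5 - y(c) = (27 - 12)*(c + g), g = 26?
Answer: 170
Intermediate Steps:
S = -5
Y = -2 (Y = 0 - 2 = -2)
B(b) = -2
y(c) = -385 - 15*c (y(c) = 5 - (27 - 12)*(c + 26) = 5 - 15*(26 + c) = 5 - (390 + 15*c) = 5 + (-390 - 15*c) = -385 - 15*c)
y(-20)*B(S) = (-385 - 15*(-20))*(-2) = (-385 + 300)*(-2) = -85*(-2) = 170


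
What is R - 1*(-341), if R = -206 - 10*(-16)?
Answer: 295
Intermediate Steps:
R = -46 (R = -206 + 160 = -46)
R - 1*(-341) = -46 - 1*(-341) = -46 + 341 = 295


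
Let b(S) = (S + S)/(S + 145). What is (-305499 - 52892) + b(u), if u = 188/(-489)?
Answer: -25344336723/70717 ≈ -3.5839e+5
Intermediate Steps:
u = -188/489 (u = 188*(-1/489) = -188/489 ≈ -0.38446)
b(S) = 2*S/(145 + S) (b(S) = (2*S)/(145 + S) = 2*S/(145 + S))
(-305499 - 52892) + b(u) = (-305499 - 52892) + 2*(-188/489)/(145 - 188/489) = -358391 + 2*(-188/489)/(70717/489) = -358391 + 2*(-188/489)*(489/70717) = -358391 - 376/70717 = -25344336723/70717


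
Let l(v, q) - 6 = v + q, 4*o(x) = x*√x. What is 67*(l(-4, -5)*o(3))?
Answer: -603*√3/4 ≈ -261.11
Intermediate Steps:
o(x) = x^(3/2)/4 (o(x) = (x*√x)/4 = x^(3/2)/4)
l(v, q) = 6 + q + v (l(v, q) = 6 + (v + q) = 6 + (q + v) = 6 + q + v)
67*(l(-4, -5)*o(3)) = 67*((6 - 5 - 4)*(3^(3/2)/4)) = 67*(-3*3*√3/4) = 67*(-9*√3/4) = -603*√3/4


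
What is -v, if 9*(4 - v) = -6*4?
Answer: -20/3 ≈ -6.6667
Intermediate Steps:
v = 20/3 (v = 4 - (-1)*6*4/9 = 4 - (-1)*24/9 = 4 - ⅑*(-24) = 4 + 8/3 = 20/3 ≈ 6.6667)
-v = -1*20/3 = -20/3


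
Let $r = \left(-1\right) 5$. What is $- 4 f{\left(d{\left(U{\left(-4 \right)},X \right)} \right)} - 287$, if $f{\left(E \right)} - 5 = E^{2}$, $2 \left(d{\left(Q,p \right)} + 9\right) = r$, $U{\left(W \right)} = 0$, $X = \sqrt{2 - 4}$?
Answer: $-836$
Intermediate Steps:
$X = i \sqrt{2}$ ($X = \sqrt{-2} = i \sqrt{2} \approx 1.4142 i$)
$r = -5$
$d{\left(Q,p \right)} = - \frac{23}{2}$ ($d{\left(Q,p \right)} = -9 + \frac{1}{2} \left(-5\right) = -9 - \frac{5}{2} = - \frac{23}{2}$)
$f{\left(E \right)} = 5 + E^{2}$
$- 4 f{\left(d{\left(U{\left(-4 \right)},X \right)} \right)} - 287 = - 4 \left(5 + \left(- \frac{23}{2}\right)^{2}\right) - 287 = - 4 \left(5 + \frac{529}{4}\right) - 287 = \left(-4\right) \frac{549}{4} - 287 = -549 - 287 = -836$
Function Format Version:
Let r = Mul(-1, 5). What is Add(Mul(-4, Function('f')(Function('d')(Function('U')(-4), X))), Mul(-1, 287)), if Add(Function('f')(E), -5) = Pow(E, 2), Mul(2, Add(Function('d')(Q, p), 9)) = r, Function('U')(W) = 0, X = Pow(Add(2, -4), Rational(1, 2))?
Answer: -836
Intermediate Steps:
X = Mul(I, Pow(2, Rational(1, 2))) (X = Pow(-2, Rational(1, 2)) = Mul(I, Pow(2, Rational(1, 2))) ≈ Mul(1.4142, I))
r = -5
Function('d')(Q, p) = Rational(-23, 2) (Function('d')(Q, p) = Add(-9, Mul(Rational(1, 2), -5)) = Add(-9, Rational(-5, 2)) = Rational(-23, 2))
Function('f')(E) = Add(5, Pow(E, 2))
Add(Mul(-4, Function('f')(Function('d')(Function('U')(-4), X))), Mul(-1, 287)) = Add(Mul(-4, Add(5, Pow(Rational(-23, 2), 2))), Mul(-1, 287)) = Add(Mul(-4, Add(5, Rational(529, 4))), -287) = Add(Mul(-4, Rational(549, 4)), -287) = Add(-549, -287) = -836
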